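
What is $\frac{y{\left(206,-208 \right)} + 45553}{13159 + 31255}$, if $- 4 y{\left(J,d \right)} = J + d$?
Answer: $\frac{1719}{1676} \approx 1.0257$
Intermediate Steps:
$y{\left(J,d \right)} = - \frac{J}{4} - \frac{d}{4}$ ($y{\left(J,d \right)} = - \frac{J + d}{4} = - \frac{J}{4} - \frac{d}{4}$)
$\frac{y{\left(206,-208 \right)} + 45553}{13159 + 31255} = \frac{\left(\left(- \frac{1}{4}\right) 206 - -52\right) + 45553}{13159 + 31255} = \frac{\left(- \frac{103}{2} + 52\right) + 45553}{44414} = \left(\frac{1}{2} + 45553\right) \frac{1}{44414} = \frac{91107}{2} \cdot \frac{1}{44414} = \frac{1719}{1676}$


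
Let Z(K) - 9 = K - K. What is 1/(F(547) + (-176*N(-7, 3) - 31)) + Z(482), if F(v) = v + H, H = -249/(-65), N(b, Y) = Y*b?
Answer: 2466326/274029 ≈ 9.0002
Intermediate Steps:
H = 249/65 (H = -249*(-1/65) = 249/65 ≈ 3.8308)
Z(K) = 9 (Z(K) = 9 + (K - K) = 9 + 0 = 9)
F(v) = 249/65 + v (F(v) = v + 249/65 = 249/65 + v)
1/(F(547) + (-176*N(-7, 3) - 31)) + Z(482) = 1/((249/65 + 547) + (-528*(-7) - 31)) + 9 = 1/(35804/65 + (-176*(-21) - 31)) + 9 = 1/(35804/65 + (3696 - 31)) + 9 = 1/(35804/65 + 3665) + 9 = 1/(274029/65) + 9 = 65/274029 + 9 = 2466326/274029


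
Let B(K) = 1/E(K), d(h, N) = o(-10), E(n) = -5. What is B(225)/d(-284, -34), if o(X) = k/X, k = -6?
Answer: -1/3 ≈ -0.33333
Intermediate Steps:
o(X) = -6/X
d(h, N) = 3/5 (d(h, N) = -6/(-10) = -6*(-1/10) = 3/5)
B(K) = -1/5 (B(K) = 1/(-5) = -1/5)
B(225)/d(-284, -34) = -1/(5*3/5) = -1/5*5/3 = -1/3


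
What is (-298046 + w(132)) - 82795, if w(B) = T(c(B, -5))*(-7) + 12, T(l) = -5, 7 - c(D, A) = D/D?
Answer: -380794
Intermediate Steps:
c(D, A) = 6 (c(D, A) = 7 - D/D = 7 - 1*1 = 7 - 1 = 6)
w(B) = 47 (w(B) = -5*(-7) + 12 = 35 + 12 = 47)
(-298046 + w(132)) - 82795 = (-298046 + 47) - 82795 = -297999 - 82795 = -380794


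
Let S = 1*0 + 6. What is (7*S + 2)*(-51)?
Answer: -2244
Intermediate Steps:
S = 6 (S = 0 + 6 = 6)
(7*S + 2)*(-51) = (7*6 + 2)*(-51) = (42 + 2)*(-51) = 44*(-51) = -2244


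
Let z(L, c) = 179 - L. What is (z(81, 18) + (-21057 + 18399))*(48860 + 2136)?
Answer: -130549760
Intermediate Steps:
(z(81, 18) + (-21057 + 18399))*(48860 + 2136) = ((179 - 1*81) + (-21057 + 18399))*(48860 + 2136) = ((179 - 81) - 2658)*50996 = (98 - 2658)*50996 = -2560*50996 = -130549760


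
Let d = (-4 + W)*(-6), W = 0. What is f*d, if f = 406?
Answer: 9744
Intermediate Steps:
d = 24 (d = (-4 + 0)*(-6) = -4*(-6) = 24)
f*d = 406*24 = 9744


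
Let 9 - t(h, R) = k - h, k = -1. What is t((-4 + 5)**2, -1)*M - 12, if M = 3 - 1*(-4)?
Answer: 65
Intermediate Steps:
M = 7 (M = 3 + 4 = 7)
t(h, R) = 10 + h (t(h, R) = 9 - (-1 - h) = 9 + (1 + h) = 10 + h)
t((-4 + 5)**2, -1)*M - 12 = (10 + (-4 + 5)**2)*7 - 12 = (10 + 1**2)*7 - 12 = (10 + 1)*7 - 12 = 11*7 - 12 = 77 - 12 = 65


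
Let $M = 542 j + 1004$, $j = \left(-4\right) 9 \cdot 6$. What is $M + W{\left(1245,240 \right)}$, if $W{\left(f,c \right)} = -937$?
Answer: $-117005$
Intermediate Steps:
$j = -216$ ($j = \left(-36\right) 6 = -216$)
$M = -116068$ ($M = 542 \left(-216\right) + 1004 = -117072 + 1004 = -116068$)
$M + W{\left(1245,240 \right)} = -116068 - 937 = -117005$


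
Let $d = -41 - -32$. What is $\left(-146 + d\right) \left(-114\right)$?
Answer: $17670$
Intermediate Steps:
$d = -9$ ($d = -41 + 32 = -9$)
$\left(-146 + d\right) \left(-114\right) = \left(-146 - 9\right) \left(-114\right) = \left(-155\right) \left(-114\right) = 17670$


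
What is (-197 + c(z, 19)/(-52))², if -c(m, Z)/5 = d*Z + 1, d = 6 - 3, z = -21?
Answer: 24770529/676 ≈ 36643.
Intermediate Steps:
d = 3
c(m, Z) = -5 - 15*Z (c(m, Z) = -5*(3*Z + 1) = -5*(1 + 3*Z) = -5 - 15*Z)
(-197 + c(z, 19)/(-52))² = (-197 + (-5 - 15*19)/(-52))² = (-197 + (-5 - 285)*(-1/52))² = (-197 - 290*(-1/52))² = (-197 + 145/26)² = (-4977/26)² = 24770529/676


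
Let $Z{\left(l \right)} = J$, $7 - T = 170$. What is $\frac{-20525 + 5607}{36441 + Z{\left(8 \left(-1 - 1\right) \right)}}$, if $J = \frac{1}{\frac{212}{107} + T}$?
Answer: $- \frac{128511111}{313920941} \approx -0.40937$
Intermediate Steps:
$T = -163$ ($T = 7 - 170 = -163$)
$J = - \frac{107}{17229}$ ($J = \frac{1}{\frac{212}{107} - 163} = \frac{1}{- \frac{17229}{107}} = - \frac{107}{17229} \approx -0.0062105$)
$Z{\left(l \right)} = - \frac{107}{17229}$
$\frac{-20525 + 5607}{36441 + Z{\left(8 \left(-1 - 1\right) \right)}} = \frac{-20525 + 5607}{36441 - \frac{107}{17229}} = - \frac{14918}{\frac{627841882}{17229}} = \left(-14918\right) \frac{17229}{627841882} = - \frac{128511111}{313920941}$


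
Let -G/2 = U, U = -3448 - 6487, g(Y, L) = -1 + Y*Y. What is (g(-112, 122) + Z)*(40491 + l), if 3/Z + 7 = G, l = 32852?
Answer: 6090931082972/6621 ≈ 9.1994e+8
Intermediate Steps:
g(Y, L) = -1 + Y²
U = -9935
G = 19870 (G = -2*(-9935) = 19870)
Z = 1/6621 (Z = 3/(-7 + 19870) = 3/19863 = 3*(1/19863) = 1/6621 ≈ 0.00015103)
(g(-112, 122) + Z)*(40491 + l) = ((-1 + (-112)²) + 1/6621)*(40491 + 32852) = ((-1 + 12544) + 1/6621)*73343 = (12543 + 1/6621)*73343 = (83047204/6621)*73343 = 6090931082972/6621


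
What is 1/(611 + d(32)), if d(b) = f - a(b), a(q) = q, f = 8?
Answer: 1/587 ≈ 0.0017036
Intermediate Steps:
d(b) = 8 - b
1/(611 + d(32)) = 1/(611 + (8 - 1*32)) = 1/(611 + (8 - 32)) = 1/(611 - 24) = 1/587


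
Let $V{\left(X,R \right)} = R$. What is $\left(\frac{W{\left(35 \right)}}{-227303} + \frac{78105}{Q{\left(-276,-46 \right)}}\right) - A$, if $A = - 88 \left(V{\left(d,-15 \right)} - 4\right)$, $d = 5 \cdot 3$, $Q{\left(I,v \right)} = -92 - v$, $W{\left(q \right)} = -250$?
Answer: $- \frac{35235817651}{10455938} \approx -3369.9$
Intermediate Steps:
$d = 15$
$A = 1672$ ($A = - 88 \left(-15 - 4\right) = \left(-88\right) \left(-19\right) = 1672$)
$\left(\frac{W{\left(35 \right)}}{-227303} + \frac{78105}{Q{\left(-276,-46 \right)}}\right) - A = \left(- \frac{250}{-227303} + \frac{78105}{-92 - -46}\right) - 1672 = \left(\left(-250\right) \left(- \frac{1}{227303}\right) + \frac{78105}{-92 + 46}\right) - 1672 = \left(\frac{250}{227303} + \frac{78105}{-46}\right) - 1672 = \left(\frac{250}{227303} + 78105 \left(- \frac{1}{46}\right)\right) - 1672 = \left(\frac{250}{227303} - \frac{78105}{46}\right) - 1672 = - \frac{17753489315}{10455938} - 1672 = - \frac{35235817651}{10455938}$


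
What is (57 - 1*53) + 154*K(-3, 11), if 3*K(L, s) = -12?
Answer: -612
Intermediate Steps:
K(L, s) = -4 (K(L, s) = (1/3)*(-12) = -4)
(57 - 1*53) + 154*K(-3, 11) = (57 - 1*53) + 154*(-4) = (57 - 53) - 616 = 4 - 616 = -612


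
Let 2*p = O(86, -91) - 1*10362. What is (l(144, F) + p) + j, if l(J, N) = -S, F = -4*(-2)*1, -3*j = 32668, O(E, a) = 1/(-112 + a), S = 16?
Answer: -19593157/1218 ≈ -16086.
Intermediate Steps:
j = -32668/3 (j = -1/3*32668 = -32668/3 ≈ -10889.)
F = 8 (F = 8*1 = 8)
l(J, N) = -16 (l(J, N) = -1*16 = -16)
p = -2103487/406 (p = (1/(-112 - 91) - 1*10362)/2 = (1/(-203) - 10362)/2 = (-1/203 - 10362)/2 = (1/2)*(-2103487/203) = -2103487/406 ≈ -5181.0)
(l(144, F) + p) + j = (-16 - 2103487/406) - 32668/3 = -2109983/406 - 32668/3 = -19593157/1218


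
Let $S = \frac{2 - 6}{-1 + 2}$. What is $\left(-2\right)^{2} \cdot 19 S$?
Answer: $-304$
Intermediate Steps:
$S = -4$ ($S = - \frac{4}{1} = \left(-4\right) 1 = -4$)
$\left(-2\right)^{2} \cdot 19 S = \left(-2\right)^{2} \cdot 19 \left(-4\right) = 4 \cdot 19 \left(-4\right) = 76 \left(-4\right) = -304$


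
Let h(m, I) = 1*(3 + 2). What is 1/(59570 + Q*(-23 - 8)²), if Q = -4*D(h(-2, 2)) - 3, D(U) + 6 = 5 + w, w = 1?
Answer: 1/56687 ≈ 1.7641e-5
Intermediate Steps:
h(m, I) = 5 (h(m, I) = 1*5 = 5)
D(U) = 0 (D(U) = -6 + (5 + 1) = -6 + 6 = 0)
Q = -3 (Q = -4*0 - 3 = 0 - 3 = -3)
1/(59570 + Q*(-23 - 8)²) = 1/(59570 - 3*(-23 - 8)²) = 1/(59570 - 3*(-31)²) = 1/(59570 - 3*961) = 1/(59570 - 2883) = 1/56687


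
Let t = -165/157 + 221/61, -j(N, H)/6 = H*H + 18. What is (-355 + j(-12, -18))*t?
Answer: -59289224/9577 ≈ -6190.8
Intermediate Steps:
j(N, H) = -108 - 6*H**2 (j(N, H) = -6*(H*H + 18) = -6*(H**2 + 18) = -6*(18 + H**2) = -108 - 6*H**2)
t = 24632/9577 (t = -165*1/157 + 221*(1/61) = -165/157 + 221/61 = 24632/9577 ≈ 2.5720)
(-355 + j(-12, -18))*t = (-355 + (-108 - 6*(-18)**2))*(24632/9577) = (-355 + (-108 - 6*324))*(24632/9577) = (-355 + (-108 - 1944))*(24632/9577) = (-355 - 2052)*(24632/9577) = -2407*24632/9577 = -59289224/9577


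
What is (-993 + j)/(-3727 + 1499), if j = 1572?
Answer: -579/2228 ≈ -0.25987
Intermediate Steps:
(-993 + j)/(-3727 + 1499) = (-993 + 1572)/(-3727 + 1499) = 579/(-2228) = 579*(-1/2228) = -579/2228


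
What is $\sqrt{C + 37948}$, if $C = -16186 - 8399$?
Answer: $\sqrt{13363} \approx 115.6$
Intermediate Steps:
$C = -24585$
$\sqrt{C + 37948} = \sqrt{-24585 + 37948} = \sqrt{13363}$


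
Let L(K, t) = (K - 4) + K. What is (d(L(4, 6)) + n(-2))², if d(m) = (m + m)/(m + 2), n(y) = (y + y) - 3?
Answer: 289/9 ≈ 32.111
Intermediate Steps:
L(K, t) = -4 + 2*K (L(K, t) = (-4 + K) + K = -4 + 2*K)
n(y) = -3 + 2*y (n(y) = 2*y - 3 = -3 + 2*y)
d(m) = 2*m/(2 + m) (d(m) = (2*m)/(2 + m) = 2*m/(2 + m))
(d(L(4, 6)) + n(-2))² = (2*(-4 + 2*4)/(2 + (-4 + 2*4)) + (-3 + 2*(-2)))² = (2*(-4 + 8)/(2 + (-4 + 8)) + (-3 - 4))² = (2*4/(2 + 4) - 7)² = (2*4/6 - 7)² = (2*4*(⅙) - 7)² = (4/3 - 7)² = (-17/3)² = 289/9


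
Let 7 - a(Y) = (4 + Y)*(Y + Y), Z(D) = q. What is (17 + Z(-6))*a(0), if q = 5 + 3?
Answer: 175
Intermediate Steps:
q = 8
Z(D) = 8
a(Y) = 7 - 2*Y*(4 + Y) (a(Y) = 7 - (4 + Y)*(Y + Y) = 7 - (4 + Y)*2*Y = 7 - 2*Y*(4 + Y))
(17 + Z(-6))*a(0) = (17 + 8)*(7 - 8*0 - 2*0**2) = 25*(7 + 0 - 2*0) = 25*(7 + 0 + 0) = 25*7 = 175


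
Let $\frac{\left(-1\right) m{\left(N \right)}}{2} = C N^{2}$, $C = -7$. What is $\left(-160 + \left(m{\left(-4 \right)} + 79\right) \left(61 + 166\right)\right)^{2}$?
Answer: $4708841641$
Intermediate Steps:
$m{\left(N \right)} = 14 N^{2}$ ($m{\left(N \right)} = - 2 \left(- 7 N^{2}\right) = 14 N^{2}$)
$\left(-160 + \left(m{\left(-4 \right)} + 79\right) \left(61 + 166\right)\right)^{2} = \left(-160 + \left(14 \left(-4\right)^{2} + 79\right) \left(61 + 166\right)\right)^{2} = \left(-160 + \left(14 \cdot 16 + 79\right) 227\right)^{2} = \left(-160 + \left(224 + 79\right) 227\right)^{2} = \left(-160 + 303 \cdot 227\right)^{2} = \left(-160 + 68781\right)^{2} = 68621^{2} = 4708841641$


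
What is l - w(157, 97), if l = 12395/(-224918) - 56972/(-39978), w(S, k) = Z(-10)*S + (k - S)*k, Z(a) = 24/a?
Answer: 139331325040033/22479429510 ≈ 6198.2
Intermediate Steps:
w(S, k) = -12*S/5 + k*(k - S) (w(S, k) = (24/(-10))*S + (k - S)*k = (24*(-1/10))*S + k*(k - S) = -12*S/5 + k*(k - S))
l = 6159250493/4495885902 (l = 12395*(-1/224918) - 56972*(-1/39978) = -12395/224918 + 28486/19989 = 6159250493/4495885902 ≈ 1.3700)
l - w(157, 97) = 6159250493/4495885902 - (97**2 - 12/5*157 - 1*157*97) = 6159250493/4495885902 - (9409 - 1884/5 - 15229) = 6159250493/4495885902 - 1*(-30984/5) = 6159250493/4495885902 + 30984/5 = 139331325040033/22479429510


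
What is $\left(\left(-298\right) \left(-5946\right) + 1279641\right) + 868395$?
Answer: $3919944$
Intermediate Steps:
$\left(\left(-298\right) \left(-5946\right) + 1279641\right) + 868395 = \left(1771908 + 1279641\right) + 868395 = 3051549 + 868395 = 3919944$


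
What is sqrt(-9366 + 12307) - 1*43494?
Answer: -43494 + sqrt(2941) ≈ -43440.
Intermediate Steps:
sqrt(-9366 + 12307) - 1*43494 = sqrt(2941) - 43494 = -43494 + sqrt(2941)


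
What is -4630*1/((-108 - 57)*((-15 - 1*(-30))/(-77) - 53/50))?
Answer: -324100/14493 ≈ -22.363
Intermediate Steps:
-4630*1/((-108 - 57)*((-15 - 1*(-30))/(-77) - 53/50)) = -4630*(-1/(165*((-15 + 30)*(-1/77) - 53*1/50))) = -4630*(-1/(165*(15*(-1/77) - 53/50))) = -4630*(-1/(165*(-15/77 - 53/50))) = -4630/((-4831/3850*(-165))) = -4630/14493/70 = -4630*70/14493 = -324100/14493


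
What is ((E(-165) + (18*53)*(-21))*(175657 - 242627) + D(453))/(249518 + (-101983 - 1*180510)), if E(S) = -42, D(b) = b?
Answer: -1344490173/32975 ≈ -40773.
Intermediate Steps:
((E(-165) + (18*53)*(-21))*(175657 - 242627) + D(453))/(249518 + (-101983 - 1*180510)) = ((-42 + (18*53)*(-21))*(175657 - 242627) + 453)/(249518 + (-101983 - 1*180510)) = ((-42 + 954*(-21))*(-66970) + 453)/(249518 + (-101983 - 180510)) = ((-42 - 20034)*(-66970) + 453)/(249518 - 282493) = (-20076*(-66970) + 453)/(-32975) = (1344489720 + 453)*(-1/32975) = 1344490173*(-1/32975) = -1344490173/32975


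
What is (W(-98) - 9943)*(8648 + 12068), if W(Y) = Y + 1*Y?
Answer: -210039524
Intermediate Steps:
W(Y) = 2*Y (W(Y) = Y + Y = 2*Y)
(W(-98) - 9943)*(8648 + 12068) = (2*(-98) - 9943)*(8648 + 12068) = (-196 - 9943)*20716 = -10139*20716 = -210039524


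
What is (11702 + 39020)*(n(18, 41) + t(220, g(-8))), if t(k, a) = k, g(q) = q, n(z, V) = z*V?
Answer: 48591676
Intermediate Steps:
n(z, V) = V*z
(11702 + 39020)*(n(18, 41) + t(220, g(-8))) = (11702 + 39020)*(41*18 + 220) = 50722*(738 + 220) = 50722*958 = 48591676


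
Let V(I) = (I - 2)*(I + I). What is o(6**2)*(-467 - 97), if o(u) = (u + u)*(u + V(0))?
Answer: -1461888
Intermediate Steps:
V(I) = 2*I*(-2 + I) (V(I) = (-2 + I)*(2*I) = 2*I*(-2 + I))
o(u) = 2*u**2 (o(u) = (u + u)*(u + 2*0*(-2 + 0)) = (2*u)*(u + 2*0*(-2)) = (2*u)*(u + 0) = (2*u)*u = 2*u**2)
o(6**2)*(-467 - 97) = (2*(6**2)**2)*(-467 - 97) = (2*36**2)*(-564) = (2*1296)*(-564) = 2592*(-564) = -1461888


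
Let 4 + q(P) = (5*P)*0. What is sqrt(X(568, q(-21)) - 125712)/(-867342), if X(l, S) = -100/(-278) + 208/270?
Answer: -I*sqrt(4918440928290)/5425224210 ≈ -0.00040879*I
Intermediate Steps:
q(P) = -4 (q(P) = -4 + (5*P)*0 = -4 + 0 = -4)
X(l, S) = 21206/18765 (X(l, S) = -100*(-1/278) + 208*(1/270) = 50/139 + 104/135 = 21206/18765)
sqrt(X(568, q(-21)) - 125712)/(-867342) = sqrt(21206/18765 - 125712)/(-867342) = sqrt(-2358964474/18765)*(-1/867342) = (I*sqrt(4918440928290)/6255)*(-1/867342) = -I*sqrt(4918440928290)/5425224210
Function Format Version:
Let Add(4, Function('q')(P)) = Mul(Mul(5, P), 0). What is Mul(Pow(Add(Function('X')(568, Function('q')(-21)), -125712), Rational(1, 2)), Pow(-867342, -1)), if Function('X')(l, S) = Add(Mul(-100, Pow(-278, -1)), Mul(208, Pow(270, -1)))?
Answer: Mul(Rational(-1, 5425224210), I, Pow(4918440928290, Rational(1, 2))) ≈ Mul(-0.00040879, I)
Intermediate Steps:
Function('q')(P) = -4 (Function('q')(P) = Add(-4, Mul(Mul(5, P), 0)) = Add(-4, 0) = -4)
Function('X')(l, S) = Rational(21206, 18765) (Function('X')(l, S) = Add(Mul(-100, Rational(-1, 278)), Mul(208, Rational(1, 270))) = Add(Rational(50, 139), Rational(104, 135)) = Rational(21206, 18765))
Mul(Pow(Add(Function('X')(568, Function('q')(-21)), -125712), Rational(1, 2)), Pow(-867342, -1)) = Mul(Pow(Add(Rational(21206, 18765), -125712), Rational(1, 2)), Pow(-867342, -1)) = Mul(Pow(Rational(-2358964474, 18765), Rational(1, 2)), Rational(-1, 867342)) = Mul(Mul(Rational(1, 6255), I, Pow(4918440928290, Rational(1, 2))), Rational(-1, 867342)) = Mul(Rational(-1, 5425224210), I, Pow(4918440928290, Rational(1, 2)))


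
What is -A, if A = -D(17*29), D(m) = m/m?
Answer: 1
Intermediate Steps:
D(m) = 1
A = -1 (A = -1*1 = -1)
-A = -1*(-1) = 1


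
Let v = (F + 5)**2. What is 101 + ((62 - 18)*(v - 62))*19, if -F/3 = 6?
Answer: 89553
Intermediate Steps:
F = -18 (F = -3*6 = -18)
v = 169 (v = (-18 + 5)**2 = (-13)**2 = 169)
101 + ((62 - 18)*(v - 62))*19 = 101 + ((62 - 18)*(169 - 62))*19 = 101 + (44*107)*19 = 101 + 4708*19 = 101 + 89452 = 89553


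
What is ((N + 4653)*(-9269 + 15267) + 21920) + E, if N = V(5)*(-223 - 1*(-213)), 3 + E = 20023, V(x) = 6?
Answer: 27590754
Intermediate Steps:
E = 20020 (E = -3 + 20023 = 20020)
N = -60 (N = 6*(-223 - 1*(-213)) = 6*(-223 + 213) = 6*(-10) = -60)
((N + 4653)*(-9269 + 15267) + 21920) + E = ((-60 + 4653)*(-9269 + 15267) + 21920) + 20020 = (4593*5998 + 21920) + 20020 = (27548814 + 21920) + 20020 = 27570734 + 20020 = 27590754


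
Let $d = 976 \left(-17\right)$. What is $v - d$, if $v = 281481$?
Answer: $298073$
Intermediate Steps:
$d = -16592$
$v - d = 281481 - -16592 = 281481 + 16592 = 298073$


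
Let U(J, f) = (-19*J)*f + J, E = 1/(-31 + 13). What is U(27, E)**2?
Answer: 12321/4 ≈ 3080.3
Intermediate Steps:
E = -1/18 (E = 1/(-18) = -1/18 ≈ -0.055556)
U(J, f) = J - 19*J*f (U(J, f) = -19*J*f + J = J - 19*J*f)
U(27, E)**2 = (27*(1 - 19*(-1/18)))**2 = (27*(1 + 19/18))**2 = (27*(37/18))**2 = (111/2)**2 = 12321/4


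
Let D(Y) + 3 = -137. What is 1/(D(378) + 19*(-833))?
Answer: -1/15967 ≈ -6.2629e-5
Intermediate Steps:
D(Y) = -140 (D(Y) = -3 - 137 = -140)
1/(D(378) + 19*(-833)) = 1/(-140 + 19*(-833)) = 1/(-140 - 15827) = 1/(-15967) = -1/15967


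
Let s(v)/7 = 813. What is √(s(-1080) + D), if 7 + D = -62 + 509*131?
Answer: √72301 ≈ 268.89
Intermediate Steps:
s(v) = 5691 (s(v) = 7*813 = 5691)
D = 66610 (D = -7 + (-62 + 509*131) = -7 + (-62 + 66679) = -7 + 66617 = 66610)
√(s(-1080) + D) = √(5691 + 66610) = √72301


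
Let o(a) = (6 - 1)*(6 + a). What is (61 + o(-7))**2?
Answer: 3136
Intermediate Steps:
o(a) = 30 + 5*a (o(a) = 5*(6 + a) = 30 + 5*a)
(61 + o(-7))**2 = (61 + (30 + 5*(-7)))**2 = (61 + (30 - 35))**2 = (61 - 5)**2 = 56**2 = 3136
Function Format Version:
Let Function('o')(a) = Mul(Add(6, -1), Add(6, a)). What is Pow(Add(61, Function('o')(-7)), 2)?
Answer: 3136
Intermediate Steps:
Function('o')(a) = Add(30, Mul(5, a)) (Function('o')(a) = Mul(5, Add(6, a)) = Add(30, Mul(5, a)))
Pow(Add(61, Function('o')(-7)), 2) = Pow(Add(61, Add(30, Mul(5, -7))), 2) = Pow(Add(61, Add(30, -35)), 2) = Pow(Add(61, -5), 2) = Pow(56, 2) = 3136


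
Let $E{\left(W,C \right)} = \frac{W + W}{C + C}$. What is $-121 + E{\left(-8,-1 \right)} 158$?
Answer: $1143$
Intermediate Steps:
$E{\left(W,C \right)} = \frac{W}{C}$ ($E{\left(W,C \right)} = \frac{2 W}{2 C} = 2 W \frac{1}{2 C} = \frac{W}{C}$)
$-121 + E{\left(-8,-1 \right)} 158 = -121 + - \frac{8}{-1} \cdot 158 = -121 + \left(-8\right) \left(-1\right) 158 = -121 + 8 \cdot 158 = -121 + 1264 = 1143$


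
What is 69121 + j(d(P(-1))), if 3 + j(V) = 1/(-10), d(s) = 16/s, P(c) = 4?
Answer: 691179/10 ≈ 69118.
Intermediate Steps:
j(V) = -31/10 (j(V) = -3 + 1/(-10) = -3 - ⅒ = -31/10)
69121 + j(d(P(-1))) = 69121 - 31/10 = 691179/10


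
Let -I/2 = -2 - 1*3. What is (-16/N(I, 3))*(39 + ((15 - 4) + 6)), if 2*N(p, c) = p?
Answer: -896/5 ≈ -179.20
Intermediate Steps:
I = 10 (I = -2*(-2 - 1*3) = -2*(-2 - 3) = -2*(-5) = 10)
N(p, c) = p/2
(-16/N(I, 3))*(39 + ((15 - 4) + 6)) = (-16/((½)*10))*(39 + ((15 - 4) + 6)) = (-16/5)*(39 + (11 + 6)) = (-16*⅕)*(39 + 17) = -16/5*56 = -896/5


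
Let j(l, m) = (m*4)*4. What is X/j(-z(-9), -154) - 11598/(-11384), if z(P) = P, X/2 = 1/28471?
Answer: 50851823909/49913535056 ≈ 1.0188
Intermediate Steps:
X = 2/28471 ≈ 7.0247e-5
j(l, m) = 16*m (j(l, m) = (4*m)*4 = 16*m)
X/j(-z(-9), -154) - 11598/(-11384) = 2/(28471*((16*(-154)))) - 11598/(-11384) = (2/28471)/(-2464) - 11598*(-1/11384) = (2/28471)*(-1/2464) + 5799/5692 = -1/35076272 + 5799/5692 = 50851823909/49913535056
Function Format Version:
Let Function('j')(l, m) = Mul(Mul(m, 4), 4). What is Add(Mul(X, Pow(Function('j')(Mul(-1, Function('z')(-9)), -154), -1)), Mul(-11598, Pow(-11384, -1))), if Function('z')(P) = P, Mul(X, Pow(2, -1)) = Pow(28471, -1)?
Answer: Rational(50851823909, 49913535056) ≈ 1.0188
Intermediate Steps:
X = Rational(2, 28471) (X = Mul(2, Pow(28471, -1)) = Mul(2, Rational(1, 28471)) = Rational(2, 28471) ≈ 7.0247e-5)
Function('j')(l, m) = Mul(16, m) (Function('j')(l, m) = Mul(Mul(4, m), 4) = Mul(16, m))
Add(Mul(X, Pow(Function('j')(Mul(-1, Function('z')(-9)), -154), -1)), Mul(-11598, Pow(-11384, -1))) = Add(Mul(Rational(2, 28471), Pow(Mul(16, -154), -1)), Mul(-11598, Pow(-11384, -1))) = Add(Mul(Rational(2, 28471), Pow(-2464, -1)), Mul(-11598, Rational(-1, 11384))) = Add(Mul(Rational(2, 28471), Rational(-1, 2464)), Rational(5799, 5692)) = Add(Rational(-1, 35076272), Rational(5799, 5692)) = Rational(50851823909, 49913535056)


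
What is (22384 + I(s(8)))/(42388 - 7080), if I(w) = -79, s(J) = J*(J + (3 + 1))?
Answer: 22305/35308 ≈ 0.63173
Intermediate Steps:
s(J) = J*(4 + J) (s(J) = J*(J + 4) = J*(4 + J))
(22384 + I(s(8)))/(42388 - 7080) = (22384 - 79)/(42388 - 7080) = 22305/35308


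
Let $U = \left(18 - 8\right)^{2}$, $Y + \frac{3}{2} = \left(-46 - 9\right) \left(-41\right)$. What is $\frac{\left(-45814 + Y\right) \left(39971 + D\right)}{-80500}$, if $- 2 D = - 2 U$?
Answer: $\frac{3491025591}{161000} \approx 21683.0$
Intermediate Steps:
$Y = \frac{4507}{2}$ ($Y = - \frac{3}{2} + \left(-46 - 9\right) \left(-41\right) = - \frac{3}{2} - -2255 = - \frac{3}{2} + 2255 = \frac{4507}{2} \approx 2253.5$)
$U = 100$ ($U = 10^{2} = 100$)
$D = 100$ ($D = - \frac{\left(-2\right) 100}{2} = \left(- \frac{1}{2}\right) \left(-200\right) = 100$)
$\frac{\left(-45814 + Y\right) \left(39971 + D\right)}{-80500} = \frac{\left(-45814 + \frac{4507}{2}\right) \left(39971 + 100\right)}{-80500} = \left(- \frac{87121}{2}\right) 40071 \left(- \frac{1}{80500}\right) = \left(- \frac{3491025591}{2}\right) \left(- \frac{1}{80500}\right) = \frac{3491025591}{161000}$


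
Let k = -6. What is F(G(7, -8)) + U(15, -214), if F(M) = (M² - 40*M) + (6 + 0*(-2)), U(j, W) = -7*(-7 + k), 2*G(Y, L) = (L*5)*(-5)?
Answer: 6097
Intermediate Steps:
G(Y, L) = -25*L/2 (G(Y, L) = ((L*5)*(-5))/2 = ((5*L)*(-5))/2 = (-25*L)/2 = -25*L/2)
U(j, W) = 91 (U(j, W) = -7*(-7 - 6) = -7*(-13) = 91)
F(M) = 6 + M² - 40*M (F(M) = (M² - 40*M) + (6 + 0) = (M² - 40*M) + 6 = 6 + M² - 40*M)
F(G(7, -8)) + U(15, -214) = (6 + (-25/2*(-8))² - (-500)*(-8)) + 91 = (6 + 100² - 40*100) + 91 = (6 + 10000 - 4000) + 91 = 6006 + 91 = 6097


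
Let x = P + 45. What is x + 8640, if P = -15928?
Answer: -7243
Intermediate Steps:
x = -15883 (x = -15928 + 45 = -15883)
x + 8640 = -15883 + 8640 = -7243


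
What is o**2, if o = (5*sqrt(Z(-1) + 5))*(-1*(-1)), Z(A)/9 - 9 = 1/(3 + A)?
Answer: 4525/2 ≈ 2262.5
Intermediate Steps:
Z(A) = 81 + 9/(3 + A)
o = 5*sqrt(362)/2 (o = (5*sqrt(9*(28 + 9*(-1))/(3 - 1) + 5))*(-1*(-1)) = (5*sqrt(9*(28 - 9)/2 + 5))*1 = (5*sqrt(9*(1/2)*19 + 5))*1 = (5*sqrt(171/2 + 5))*1 = (5*sqrt(181/2))*1 = (5*(sqrt(362)/2))*1 = (5*sqrt(362)/2)*1 = 5*sqrt(362)/2 ≈ 47.566)
o**2 = (5*sqrt(362)/2)**2 = 4525/2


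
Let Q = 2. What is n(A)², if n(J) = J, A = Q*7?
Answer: 196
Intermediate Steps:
A = 14 (A = 2*7 = 14)
n(A)² = 14² = 196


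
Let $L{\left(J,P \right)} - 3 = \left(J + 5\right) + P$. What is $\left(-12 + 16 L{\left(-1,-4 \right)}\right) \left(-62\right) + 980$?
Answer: $-1252$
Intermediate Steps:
$L{\left(J,P \right)} = 8 + J + P$ ($L{\left(J,P \right)} = 3 + \left(\left(J + 5\right) + P\right) = 3 + \left(\left(5 + J\right) + P\right) = 3 + \left(5 + J + P\right) = 8 + J + P$)
$\left(-12 + 16 L{\left(-1,-4 \right)}\right) \left(-62\right) + 980 = \left(-12 + 16 \left(8 - 1 - 4\right)\right) \left(-62\right) + 980 = \left(-12 + 16 \cdot 3\right) \left(-62\right) + 980 = \left(-12 + 48\right) \left(-62\right) + 980 = 36 \left(-62\right) + 980 = -2232 + 980 = -1252$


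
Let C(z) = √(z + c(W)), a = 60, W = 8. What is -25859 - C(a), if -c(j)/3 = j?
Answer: -25865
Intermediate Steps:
c(j) = -3*j
C(z) = √(-24 + z) (C(z) = √(z - 3*8) = √(z - 24) = √(-24 + z))
-25859 - C(a) = -25859 - √(-24 + 60) = -25859 - √36 = -25859 - 1*6 = -25859 - 6 = -25865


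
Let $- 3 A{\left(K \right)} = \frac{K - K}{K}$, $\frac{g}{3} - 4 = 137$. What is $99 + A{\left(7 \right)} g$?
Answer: $99$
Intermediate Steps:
$g = 423$ ($g = 12 + 3 \cdot 137 = 12 + 411 = 423$)
$A{\left(K \right)} = 0$ ($A{\left(K \right)} = - \frac{\left(K - K\right) \frac{1}{K}}{3} = - \frac{0 \frac{1}{K}}{3} = \left(- \frac{1}{3}\right) 0 = 0$)
$99 + A{\left(7 \right)} g = 99 + 0 \cdot 423 = 99 + 0 = 99$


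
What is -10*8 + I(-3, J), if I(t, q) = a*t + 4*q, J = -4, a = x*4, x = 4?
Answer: -144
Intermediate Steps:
a = 16 (a = 4*4 = 16)
I(t, q) = 4*q + 16*t (I(t, q) = 16*t + 4*q = 4*q + 16*t)
-10*8 + I(-3, J) = -10*8 + (4*(-4) + 16*(-3)) = -80 + (-16 - 48) = -80 - 64 = -144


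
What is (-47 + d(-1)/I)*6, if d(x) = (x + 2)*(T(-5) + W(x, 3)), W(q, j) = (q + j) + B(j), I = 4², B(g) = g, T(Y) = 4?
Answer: -2229/8 ≈ -278.63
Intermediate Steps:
I = 16
W(q, j) = q + 2*j (W(q, j) = (q + j) + j = (j + q) + j = q + 2*j)
d(x) = (2 + x)*(10 + x) (d(x) = (x + 2)*(4 + (x + 2*3)) = (2 + x)*(4 + (x + 6)) = (2 + x)*(4 + (6 + x)) = (2 + x)*(10 + x))
(-47 + d(-1)/I)*6 = (-47 + (20 + (-1)² + 12*(-1))/16)*6 = (-47 + (20 + 1 - 12)*(1/16))*6 = (-47 + 9*(1/16))*6 = (-47 + 9/16)*6 = -743/16*6 = -2229/8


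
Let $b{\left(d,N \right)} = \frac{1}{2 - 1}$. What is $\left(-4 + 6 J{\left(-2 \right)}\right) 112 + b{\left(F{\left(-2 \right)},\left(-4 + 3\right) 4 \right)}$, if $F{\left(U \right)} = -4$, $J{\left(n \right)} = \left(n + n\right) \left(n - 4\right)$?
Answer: $15681$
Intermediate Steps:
$J{\left(n \right)} = 2 n \left(-4 + n\right)$
$b{\left(d,N \right)} = 1$ ($b{\left(d,N \right)} = 1^{-1} = 1$)
$\left(-4 + 6 J{\left(-2 \right)}\right) 112 + b{\left(F{\left(-2 \right)},\left(-4 + 3\right) 4 \right)} = \left(-4 + 6 \cdot 2 \left(-2\right) \left(-4 - 2\right)\right) 112 + 1 = \left(-4 + 6 \cdot 2 \left(-2\right) \left(-6\right)\right) 112 + 1 = \left(-4 + 6 \cdot 24\right) 112 + 1 = \left(-4 + 144\right) 112 + 1 = 140 \cdot 112 + 1 = 15680 + 1 = 15681$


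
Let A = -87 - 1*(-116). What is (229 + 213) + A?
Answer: 471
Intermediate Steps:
A = 29 (A = -87 + 116 = 29)
(229 + 213) + A = (229 + 213) + 29 = 442 + 29 = 471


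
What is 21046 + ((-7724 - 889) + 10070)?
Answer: 22503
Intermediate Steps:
21046 + ((-7724 - 889) + 10070) = 21046 + (-8613 + 10070) = 21046 + 1457 = 22503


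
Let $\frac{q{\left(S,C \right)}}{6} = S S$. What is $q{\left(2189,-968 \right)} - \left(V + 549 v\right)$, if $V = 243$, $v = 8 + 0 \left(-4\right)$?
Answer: $28745691$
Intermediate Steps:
$v = 8$ ($v = 8 + 0 = 8$)
$q{\left(S,C \right)} = 6 S^{2}$ ($q{\left(S,C \right)} = 6 S S = 6 S^{2}$)
$q{\left(2189,-968 \right)} - \left(V + 549 v\right) = 6 \cdot 2189^{2} - \left(243 + 549 \cdot 8\right) = 6 \cdot 4791721 - \left(243 + 4392\right) = 28750326 - 4635 = 28745691$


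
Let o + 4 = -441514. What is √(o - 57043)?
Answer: I*√498561 ≈ 706.09*I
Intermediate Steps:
o = -441518 (o = -4 - 441514 = -441518)
√(o - 57043) = √(-441518 - 57043) = √(-498561) = I*√498561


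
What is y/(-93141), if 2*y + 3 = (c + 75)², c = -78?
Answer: -1/31047 ≈ -3.2209e-5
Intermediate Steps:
y = 3 (y = -3/2 + (-78 + 75)²/2 = -3/2 + (½)*(-3)² = -3/2 + (½)*9 = -3/2 + 9/2 = 3)
y/(-93141) = 3/(-93141) = 3*(-1/93141) = -1/31047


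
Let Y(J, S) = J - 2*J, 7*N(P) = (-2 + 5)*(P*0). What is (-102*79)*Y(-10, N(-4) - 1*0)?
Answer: -80580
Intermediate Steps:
N(P) = 0 (N(P) = ((-2 + 5)*(P*0))/7 = (3*0)/7 = (⅐)*0 = 0)
Y(J, S) = -J
(-102*79)*Y(-10, N(-4) - 1*0) = (-102*79)*(-1*(-10)) = -8058*10 = -80580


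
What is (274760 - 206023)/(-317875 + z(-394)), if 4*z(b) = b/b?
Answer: -274948/1271499 ≈ -0.21624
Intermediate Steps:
z(b) = 1/4 (z(b) = (b/b)/4 = (1/4)*1 = 1/4)
(274760 - 206023)/(-317875 + z(-394)) = (274760 - 206023)/(-317875 + 1/4) = 68737/(-1271499/4) = 68737*(-4/1271499) = -274948/1271499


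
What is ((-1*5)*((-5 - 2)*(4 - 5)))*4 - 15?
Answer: -155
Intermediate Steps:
((-1*5)*((-5 - 2)*(4 - 5)))*4 - 15 = -(-35)*(-1)*4 - 15 = -5*7*4 - 15 = -35*4 - 15 = -140 - 15 = -155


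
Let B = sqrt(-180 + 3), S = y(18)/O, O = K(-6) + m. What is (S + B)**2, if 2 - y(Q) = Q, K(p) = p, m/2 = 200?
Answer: (8 - 197*I*sqrt(177))**2/38809 ≈ -177.0 - 1.0805*I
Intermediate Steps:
m = 400 (m = 2*200 = 400)
y(Q) = 2 - Q
O = 394 (O = -6 + 400 = 394)
S = -8/197 (S = (2 - 1*18)/394 = (2 - 18)*(1/394) = -16*1/394 = -8/197 ≈ -0.040609)
B = I*sqrt(177) (B = sqrt(-177) = I*sqrt(177) ≈ 13.304*I)
(S + B)**2 = (-8/197 + I*sqrt(177))**2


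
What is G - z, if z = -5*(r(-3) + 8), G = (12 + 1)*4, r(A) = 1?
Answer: 97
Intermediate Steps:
G = 52 (G = 13*4 = 52)
z = -45 (z = -5*(1 + 8) = -5*9 = -45)
G - z = 52 - 1*(-45) = 52 + 45 = 97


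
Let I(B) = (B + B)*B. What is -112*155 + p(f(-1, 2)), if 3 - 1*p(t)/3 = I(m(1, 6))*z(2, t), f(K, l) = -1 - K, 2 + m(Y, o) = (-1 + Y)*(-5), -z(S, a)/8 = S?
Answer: -16967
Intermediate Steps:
z(S, a) = -8*S
m(Y, o) = 3 - 5*Y (m(Y, o) = -2 + (-1 + Y)*(-5) = -2 + (5 - 5*Y) = 3 - 5*Y)
I(B) = 2*B² (I(B) = (2*B)*B = 2*B²)
p(t) = 393 (p(t) = 9 - 3*2*(3 - 5*1)²*(-8*2) = 9 - 3*2*(3 - 5)²*(-16) = 9 - 3*2*(-2)²*(-16) = 9 - 3*2*4*(-16) = 9 - 24*(-16) = 9 - 3*(-128) = 9 + 384 = 393)
-112*155 + p(f(-1, 2)) = -112*155 + 393 = -17360 + 393 = -16967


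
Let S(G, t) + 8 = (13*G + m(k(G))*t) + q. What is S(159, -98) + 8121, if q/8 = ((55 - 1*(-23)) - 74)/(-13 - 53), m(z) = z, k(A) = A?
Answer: -178282/33 ≈ -5402.5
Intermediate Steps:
q = -16/33 (q = 8*(((55 - 1*(-23)) - 74)/(-13 - 53)) = 8*(((55 + 23) - 74)/(-66)) = 8*((78 - 74)*(-1/66)) = 8*(4*(-1/66)) = 8*(-2/33) = -16/33 ≈ -0.48485)
S(G, t) = -280/33 + 13*G + G*t (S(G, t) = -8 + ((13*G + G*t) - 16/33) = -8 + (-16/33 + 13*G + G*t) = -280/33 + 13*G + G*t)
S(159, -98) + 8121 = (-280/33 + 13*159 + 159*(-98)) + 8121 = (-280/33 + 2067 - 15582) + 8121 = -446275/33 + 8121 = -178282/33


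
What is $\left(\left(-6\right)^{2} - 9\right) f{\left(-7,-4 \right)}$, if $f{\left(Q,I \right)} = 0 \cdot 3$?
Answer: $0$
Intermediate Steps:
$f{\left(Q,I \right)} = 0$
$\left(\left(-6\right)^{2} - 9\right) f{\left(-7,-4 \right)} = \left(\left(-6\right)^{2} - 9\right) 0 = \left(36 - 9\right) 0 = 27 \cdot 0 = 0$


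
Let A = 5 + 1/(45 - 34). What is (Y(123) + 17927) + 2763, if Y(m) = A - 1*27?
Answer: 227349/11 ≈ 20668.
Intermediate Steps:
A = 56/11 (A = 5 + 1/11 = 56/11 ≈ 5.0909)
Y(m) = -241/11 (Y(m) = 56/11 - 1*27 = 56/11 - 27 = -241/11)
(Y(123) + 17927) + 2763 = (-241/11 + 17927) + 2763 = 196956/11 + 2763 = 227349/11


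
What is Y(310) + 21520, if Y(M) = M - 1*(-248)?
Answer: 22078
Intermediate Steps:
Y(M) = 248 + M (Y(M) = M + 248 = 248 + M)
Y(310) + 21520 = (248 + 310) + 21520 = 558 + 21520 = 22078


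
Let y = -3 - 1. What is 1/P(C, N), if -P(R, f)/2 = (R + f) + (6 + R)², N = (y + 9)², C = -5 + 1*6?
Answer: -1/150 ≈ -0.0066667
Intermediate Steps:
C = 1 (C = -5 + 6 = 1)
y = -4
N = 25 (N = (-4 + 9)² = 5² = 25)
P(R, f) = -2*R - 2*f - 2*(6 + R)² (P(R, f) = -2*((R + f) + (6 + R)²) = -2*(R + f + (6 + R)²) = -2*R - 2*f - 2*(6 + R)²)
1/P(C, N) = 1/(-2*1 - 2*25 - 2*(6 + 1)²) = 1/(-2 - 50 - 2*7²) = 1/(-2 - 50 - 2*49) = 1/(-2 - 50 - 98) = 1/(-150) = -1/150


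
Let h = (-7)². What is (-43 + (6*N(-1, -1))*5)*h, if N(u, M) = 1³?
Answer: -637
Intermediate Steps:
N(u, M) = 1
h = 49
(-43 + (6*N(-1, -1))*5)*h = (-43 + (6*1)*5)*49 = (-43 + 6*5)*49 = (-43 + 30)*49 = -13*49 = -637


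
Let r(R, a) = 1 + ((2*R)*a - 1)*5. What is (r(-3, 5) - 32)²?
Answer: 34596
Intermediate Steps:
r(R, a) = -4 + 10*R*a (r(R, a) = 1 + (2*R*a - 1)*5 = 1 + (-1 + 2*R*a)*5 = 1 + (-5 + 10*R*a) = -4 + 10*R*a)
(r(-3, 5) - 32)² = ((-4 + 10*(-3)*5) - 32)² = ((-4 - 150) - 32)² = (-154 - 32)² = (-186)² = 34596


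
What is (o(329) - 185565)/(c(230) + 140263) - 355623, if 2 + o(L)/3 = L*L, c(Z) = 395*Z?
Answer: -82188959247/231113 ≈ -3.5562e+5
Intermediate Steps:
o(L) = -6 + 3*L² (o(L) = -6 + 3*(L*L) = -6 + 3*L²)
(o(329) - 185565)/(c(230) + 140263) - 355623 = ((-6 + 3*329²) - 185565)/(395*230 + 140263) - 355623 = ((-6 + 3*108241) - 185565)/(90850 + 140263) - 355623 = ((-6 + 324723) - 185565)/231113 - 355623 = (324717 - 185565)*(1/231113) - 355623 = 139152*(1/231113) - 355623 = 139152/231113 - 355623 = -82188959247/231113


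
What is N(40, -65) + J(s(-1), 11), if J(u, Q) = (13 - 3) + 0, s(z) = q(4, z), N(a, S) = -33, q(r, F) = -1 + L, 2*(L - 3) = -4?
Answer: -23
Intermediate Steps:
L = 1 (L = 3 + (½)*(-4) = 3 - 2 = 1)
q(r, F) = 0 (q(r, F) = -1 + 1 = 0)
s(z) = 0
J(u, Q) = 10 (J(u, Q) = 10 + 0 = 10)
N(40, -65) + J(s(-1), 11) = -33 + 10 = -23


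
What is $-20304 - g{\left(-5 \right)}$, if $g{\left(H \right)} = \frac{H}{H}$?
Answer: $-20305$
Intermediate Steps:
$g{\left(H \right)} = 1$
$-20304 - g{\left(-5 \right)} = -20304 - 1 = -20305$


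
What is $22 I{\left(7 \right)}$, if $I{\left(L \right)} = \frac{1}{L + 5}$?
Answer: $\frac{11}{6} \approx 1.8333$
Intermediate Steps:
$I{\left(L \right)} = \frac{1}{5 + L}$
$22 I{\left(7 \right)} = \frac{22}{5 + 7} = \frac{22}{12} = 22 \cdot \frac{1}{12} = \frac{11}{6}$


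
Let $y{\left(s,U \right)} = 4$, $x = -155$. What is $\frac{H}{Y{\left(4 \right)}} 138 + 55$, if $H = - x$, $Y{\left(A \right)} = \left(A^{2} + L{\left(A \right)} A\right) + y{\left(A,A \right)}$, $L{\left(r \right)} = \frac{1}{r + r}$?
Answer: $\frac{45035}{41} \approx 1098.4$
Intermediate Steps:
$L{\left(r \right)} = \frac{1}{2 r}$
$Y{\left(A \right)} = \frac{9}{2} + A^{2}$ ($Y{\left(A \right)} = \left(A^{2} + \frac{1}{2 A} A\right) + 4 = \left(A^{2} + \frac{1}{2}\right) + 4 = \left(\frac{1}{2} + A^{2}\right) + 4 = \frac{9}{2} + A^{2}$)
$H = 155$ ($H = \left(-1\right) \left(-155\right) = 155$)
$\frac{H}{Y{\left(4 \right)}} 138 + 55 = \frac{155}{\frac{9}{2} + 4^{2}} \cdot 138 + 55 = \frac{155}{\frac{9}{2} + 16} \cdot 138 + 55 = \frac{155}{\frac{41}{2}} \cdot 138 + 55 = 155 \cdot \frac{2}{41} \cdot 138 + 55 = \frac{310}{41} \cdot 138 + 55 = \frac{42780}{41} + 55 = \frac{45035}{41}$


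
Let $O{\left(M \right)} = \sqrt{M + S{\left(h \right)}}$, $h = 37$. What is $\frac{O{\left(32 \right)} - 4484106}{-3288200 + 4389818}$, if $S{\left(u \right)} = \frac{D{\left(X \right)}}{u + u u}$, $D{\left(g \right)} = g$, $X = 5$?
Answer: $- \frac{249117}{61201} + \frac{\sqrt{63265782}}{1548874908} \approx -4.0705$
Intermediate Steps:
$S{\left(u \right)} = \frac{5}{u + u^{2}}$ ($S{\left(u \right)} = \frac{5}{u + u u} = \frac{5}{u + u^{2}}$)
$O{\left(M \right)} = \sqrt{\frac{5}{1406} + M}$ ($O{\left(M \right)} = \sqrt{M + \frac{5}{37 \left(1 + 37\right)}} = \sqrt{M + 5 \cdot \frac{1}{37} \cdot \frac{1}{38}} = \sqrt{M + \frac{5}{1406}} = \sqrt{\frac{5}{1406} + M}$)
$\frac{O{\left(32 \right)} - 4484106}{-3288200 + 4389818} = \frac{\frac{\sqrt{7030 + 1976836 \cdot 32}}{1406} - 4484106}{-3288200 + 4389818} = \frac{\frac{\sqrt{7030 + 63258752}}{1406} - 4484106}{1101618} = \left(\frac{\sqrt{63265782}}{1406} - 4484106\right) \frac{1}{1101618} = \left(-4484106 + \frac{\sqrt{63265782}}{1406}\right) \frac{1}{1101618} = - \frac{249117}{61201} + \frac{\sqrt{63265782}}{1548874908}$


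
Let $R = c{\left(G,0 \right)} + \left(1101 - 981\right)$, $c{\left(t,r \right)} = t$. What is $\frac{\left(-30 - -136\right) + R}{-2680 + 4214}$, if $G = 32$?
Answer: $\frac{129}{767} \approx 0.16819$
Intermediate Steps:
$R = 152$ ($R = 32 + \left(1101 - 981\right) = 32 + 120 = 152$)
$\frac{\left(-30 - -136\right) + R}{-2680 + 4214} = \frac{\left(-30 - -136\right) + 152}{-2680 + 4214} = \frac{\left(-30 + 136\right) + 152}{1534} = \left(106 + 152\right) \frac{1}{1534} = 258 \cdot \frac{1}{1534} = \frac{129}{767}$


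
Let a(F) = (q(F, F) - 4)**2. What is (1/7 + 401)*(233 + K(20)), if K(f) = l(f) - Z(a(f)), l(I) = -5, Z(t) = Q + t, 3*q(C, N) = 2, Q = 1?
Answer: 606216/7 ≈ 86602.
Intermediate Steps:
q(C, N) = 2/3 (q(C, N) = (1/3)*2 = 2/3)
a(F) = 100/9 (a(F) = (2/3 - 4)**2 = (-10/3)**2 = 100/9)
Z(t) = 1 + t
K(f) = -154/9 (K(f) = -5 - (1 + 100/9) = -5 - 1*109/9 = -5 - 109/9 = -154/9)
(1/7 + 401)*(233 + K(20)) = (1/7 + 401)*(233 - 154/9) = (1/7 + 401)*(1943/9) = (2808/7)*(1943/9) = 606216/7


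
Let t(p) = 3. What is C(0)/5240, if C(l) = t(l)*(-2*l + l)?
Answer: 0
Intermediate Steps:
C(l) = -3*l (C(l) = 3*(-2*l + l) = 3*(-l) = -3*l)
C(0)/5240 = (-3*0)/5240 = (1/5240)*0 = 0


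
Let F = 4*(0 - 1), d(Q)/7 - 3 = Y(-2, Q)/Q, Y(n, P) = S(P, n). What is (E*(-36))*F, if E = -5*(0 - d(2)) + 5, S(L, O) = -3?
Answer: 8280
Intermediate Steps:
Y(n, P) = -3
d(Q) = 21 - 21/Q (d(Q) = 21 + 7*(-3/Q) = 21 - 21/Q)
F = -4 (F = 4*(-1) = -4)
E = 115/2 (E = -5*(0 - (21 - 21/2)) + 5 = -5*(0 - 1*21/2) + 5 = -5*(0 - 21/2) + 5 = -5*(-21/2) + 5 = 105/2 + 5 = 115/2 ≈ 57.500)
(E*(-36))*F = ((115/2)*(-36))*(-4) = -2070*(-4) = 8280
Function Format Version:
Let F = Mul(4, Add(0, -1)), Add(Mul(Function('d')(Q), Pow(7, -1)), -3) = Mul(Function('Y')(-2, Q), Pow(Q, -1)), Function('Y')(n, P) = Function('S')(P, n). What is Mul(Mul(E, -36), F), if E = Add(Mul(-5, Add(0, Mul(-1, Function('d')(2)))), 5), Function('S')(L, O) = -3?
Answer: 8280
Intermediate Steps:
Function('Y')(n, P) = -3
Function('d')(Q) = Add(21, Mul(-21, Pow(Q, -1))) (Function('d')(Q) = Add(21, Mul(7, Mul(-3, Pow(Q, -1)))) = Add(21, Mul(-21, Pow(Q, -1))))
F = -4 (F = Mul(4, -1) = -4)
E = Rational(115, 2) (E = Add(Mul(-5, Add(0, Mul(-1, Add(21, Mul(-21, Pow(2, -1)))))), 5) = Add(Mul(-5, Add(0, Mul(-1, Add(21, Mul(-21, Rational(1, 2)))))), 5) = Add(Mul(-5, Add(0, Mul(-1, Add(21, Rational(-21, 2))))), 5) = Add(Mul(-5, Add(0, Mul(-1, Rational(21, 2)))), 5) = Add(Mul(-5, Add(0, Rational(-21, 2))), 5) = Add(Mul(-5, Rational(-21, 2)), 5) = Add(Rational(105, 2), 5) = Rational(115, 2) ≈ 57.500)
Mul(Mul(E, -36), F) = Mul(Mul(Rational(115, 2), -36), -4) = Mul(-2070, -4) = 8280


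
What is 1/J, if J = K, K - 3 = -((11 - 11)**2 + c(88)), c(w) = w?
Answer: -1/85 ≈ -0.011765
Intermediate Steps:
K = -85 (K = 3 - ((11 - 11)**2 + 88) = 3 - (0**2 + 88) = 3 - (0 + 88) = 3 - 1*88 = 3 - 88 = -85)
J = -85
1/J = 1/(-85) = -1/85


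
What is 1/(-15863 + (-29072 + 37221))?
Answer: -1/7714 ≈ -0.00012963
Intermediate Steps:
1/(-15863 + (-29072 + 37221)) = 1/(-15863 + 8149) = 1/(-7714) = -1/7714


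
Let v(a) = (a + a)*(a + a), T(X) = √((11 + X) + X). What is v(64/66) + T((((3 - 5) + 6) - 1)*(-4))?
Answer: 4096/1089 + I*√13 ≈ 3.7612 + 3.6056*I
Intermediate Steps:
T(X) = √(11 + 2*X)
v(a) = 4*a² (v(a) = (2*a)*(2*a) = 4*a²)
v(64/66) + T((((3 - 5) + 6) - 1)*(-4)) = 4*(64/66)² + √(11 + 2*((((3 - 5) + 6) - 1)*(-4))) = 4*(64*(1/66))² + √(11 + 2*(((-2 + 6) - 1)*(-4))) = 4*(32/33)² + √(11 + 2*((4 - 1)*(-4))) = 4*(1024/1089) + √(11 + 2*(3*(-4))) = 4096/1089 + √(11 + 2*(-12)) = 4096/1089 + √(11 - 24) = 4096/1089 + √(-13) = 4096/1089 + I*√13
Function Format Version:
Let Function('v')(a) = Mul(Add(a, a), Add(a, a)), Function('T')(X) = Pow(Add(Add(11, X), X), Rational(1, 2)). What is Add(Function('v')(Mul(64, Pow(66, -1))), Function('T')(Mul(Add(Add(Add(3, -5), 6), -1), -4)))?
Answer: Add(Rational(4096, 1089), Mul(I, Pow(13, Rational(1, 2)))) ≈ Add(3.7612, Mul(3.6056, I))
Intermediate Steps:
Function('T')(X) = Pow(Add(11, Mul(2, X)), Rational(1, 2))
Function('v')(a) = Mul(4, Pow(a, 2)) (Function('v')(a) = Mul(Mul(2, a), Mul(2, a)) = Mul(4, Pow(a, 2)))
Add(Function('v')(Mul(64, Pow(66, -1))), Function('T')(Mul(Add(Add(Add(3, -5), 6), -1), -4))) = Add(Mul(4, Pow(Mul(64, Pow(66, -1)), 2)), Pow(Add(11, Mul(2, Mul(Add(Add(Add(3, -5), 6), -1), -4))), Rational(1, 2))) = Add(Mul(4, Pow(Mul(64, Rational(1, 66)), 2)), Pow(Add(11, Mul(2, Mul(Add(Add(-2, 6), -1), -4))), Rational(1, 2))) = Add(Mul(4, Pow(Rational(32, 33), 2)), Pow(Add(11, Mul(2, Mul(Add(4, -1), -4))), Rational(1, 2))) = Add(Mul(4, Rational(1024, 1089)), Pow(Add(11, Mul(2, Mul(3, -4))), Rational(1, 2))) = Add(Rational(4096, 1089), Pow(Add(11, Mul(2, -12)), Rational(1, 2))) = Add(Rational(4096, 1089), Pow(Add(11, -24), Rational(1, 2))) = Add(Rational(4096, 1089), Pow(-13, Rational(1, 2))) = Add(Rational(4096, 1089), Mul(I, Pow(13, Rational(1, 2))))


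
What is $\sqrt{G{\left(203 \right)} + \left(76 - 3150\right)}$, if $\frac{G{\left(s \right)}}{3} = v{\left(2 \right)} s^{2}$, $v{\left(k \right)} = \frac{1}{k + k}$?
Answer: $\frac{\sqrt{111331}}{2} \approx 166.83$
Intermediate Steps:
$v{\left(k \right)} = \frac{1}{2 k}$
$G{\left(s \right)} = \frac{3 s^{2}}{4}$ ($G{\left(s \right)} = 3 \frac{1}{2 \cdot 2} s^{2} = 3 \cdot \frac{1}{2} \cdot \frac{1}{2} s^{2} = 3 \frac{s^{2}}{4} = \frac{3 s^{2}}{4}$)
$\sqrt{G{\left(203 \right)} + \left(76 - 3150\right)} = \sqrt{\frac{3 \cdot 203^{2}}{4} + \left(76 - 3150\right)} = \sqrt{\frac{3}{4} \cdot 41209 + \left(76 - 3150\right)} = \sqrt{\frac{123627}{4} - 3074} = \sqrt{\frac{111331}{4}} = \frac{\sqrt{111331}}{2}$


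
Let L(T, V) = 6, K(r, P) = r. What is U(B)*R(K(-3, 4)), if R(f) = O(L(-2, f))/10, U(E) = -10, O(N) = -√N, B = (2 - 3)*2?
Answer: √6 ≈ 2.4495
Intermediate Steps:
B = -2 (B = -1*2 = -2)
R(f) = -√6/10
U(B)*R(K(-3, 4)) = -(-1)*√6 = √6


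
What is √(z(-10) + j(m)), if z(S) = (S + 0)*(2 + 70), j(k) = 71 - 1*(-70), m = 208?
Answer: I*√579 ≈ 24.062*I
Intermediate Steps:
j(k) = 141 (j(k) = 71 + 70 = 141)
z(S) = 72*S (z(S) = S*72 = 72*S)
√(z(-10) + j(m)) = √(72*(-10) + 141) = √(-720 + 141) = √(-579) = I*√579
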